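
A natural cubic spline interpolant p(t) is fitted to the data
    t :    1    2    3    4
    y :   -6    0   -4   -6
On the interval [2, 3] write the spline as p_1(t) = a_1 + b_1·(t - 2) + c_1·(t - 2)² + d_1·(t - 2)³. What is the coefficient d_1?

4

Let M_i = p''(x_i). Step sizes h_i = 1, 1, 1; slopes of the chords Δ_i = (y_(i+1) - y_i)/h_i = 6, -4, -2.
  1·M_0 + 4·M_1 + 1·M_2 = 6(Δ_1 - Δ_0) = -60
  1·M_1 + 4·M_2 + 1·M_3 = 6(Δ_2 - Δ_1) = 12
Natural end conditions: M_0 = M_3 = 0.
Solving: M_0 = 0, M_1 = -84/5, M_2 = 36/5, M_3 = 0.
On [2, 3], with p_1(t) = a_1 + b_1·(t - 2) + c_1·(t - 2)² + d_1·(t - 2)³: c_1 = M_1/2 = -42/5, d_1 = (M_2 - M_1)/(6h_1) = 4, b_1 = Δ_1 - h_1(2M_1 + M_2)/6 = 2/5.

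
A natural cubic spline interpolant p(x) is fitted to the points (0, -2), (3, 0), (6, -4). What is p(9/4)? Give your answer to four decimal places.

With m_i denoting the second derivative at x_i, h_i = 3, 3, and Δ_i = (y_(i+1) − y_i)/h_i = 2/3, -4/3:
  3·m_0 + 12·m_1 + 3·m_2 = 6(Δ_1 - Δ_0) = -12
Natural end conditions: m_0 = m_2 = 0.
Solving: m_0 = 0, m_1 = -1, m_2 = 0.
On [0, 3], p(x) = -2 + 7/6·x + 0·x² - 1/18·x³.
With x = 9/4: p(9/4) = -1/128.

-0.0078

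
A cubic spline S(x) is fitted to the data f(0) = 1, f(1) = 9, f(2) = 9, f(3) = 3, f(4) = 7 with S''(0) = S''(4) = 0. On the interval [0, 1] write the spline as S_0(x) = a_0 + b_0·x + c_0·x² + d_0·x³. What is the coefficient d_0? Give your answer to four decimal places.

Let M_i = S''(x_i). Step sizes h_i = 1, 1, 1, 1; slopes of the chords Δ_i = (y_(i+1) - y_i)/h_i = 8, 0, -6, 4.
  1·M_0 + 4·M_1 + 1·M_2 = 6(Δ_1 - Δ_0) = -48
  1·M_1 + 4·M_2 + 1·M_3 = 6(Δ_2 - Δ_1) = -36
  1·M_2 + 4·M_3 + 1·M_4 = 6(Δ_3 - Δ_2) = 60
Natural end conditions: M_0 = M_4 = 0.
Solving: M_0 = 0, M_1 = -129/14, M_2 = -78/7, M_3 = 249/14, M_4 = 0.
On [0, 1], with S_0(x) = a_0 + b_0·x + c_0·x² + d_0·x³: c_0 = M_0/2 = 0, d_0 = (M_1 - M_0)/(6h_0) = -43/28, b_0 = Δ_0 - h_0(2M_0 + M_1)/6 = 267/28.

-1.5357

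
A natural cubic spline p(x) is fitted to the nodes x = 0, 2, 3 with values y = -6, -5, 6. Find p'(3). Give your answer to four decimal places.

Let M_i = p''(x_i). Step sizes h_i = 2, 1; slopes of the chords Δ_i = (y_(i+1) - y_i)/h_i = 1/2, 11.
  2·M_0 + 6·M_1 + 1·M_2 = 6(Δ_1 - Δ_0) = 63
Natural end conditions: M_0 = M_2 = 0.
Solving: M_0 = 0, M_1 = 21/2, M_2 = 0.
On [2, 3], p'(x) = b_1 + 2c_1·(x - 2) + 3d_1·(x - 2)² with b_1 = Δ_1 - h_1(2M_1 + M_2)/6 = 15/2, c_1 = M_1/2 = 21/4, d_1 = (M_2 - M_1)/(6h_1) = -7/4. So p'(3) = 51/4.

12.7500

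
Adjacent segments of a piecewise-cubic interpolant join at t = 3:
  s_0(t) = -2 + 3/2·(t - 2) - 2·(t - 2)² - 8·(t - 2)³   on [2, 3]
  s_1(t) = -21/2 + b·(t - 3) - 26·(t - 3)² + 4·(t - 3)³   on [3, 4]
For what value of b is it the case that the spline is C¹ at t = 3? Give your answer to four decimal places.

-26.5000

s_0'(t) = 3/2 - 4·(t - 2) - 24·(t - 2)², so s_0'(3) = -53/2. On the right, s_1'(3) = b, so b = -53/2.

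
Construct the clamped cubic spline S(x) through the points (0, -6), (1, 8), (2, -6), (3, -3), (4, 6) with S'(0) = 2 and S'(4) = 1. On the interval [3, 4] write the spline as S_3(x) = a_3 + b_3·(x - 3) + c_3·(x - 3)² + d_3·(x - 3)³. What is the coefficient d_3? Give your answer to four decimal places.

-5.3036

With M_i denoting the second derivative at x_i, h_i = 1, 1, 1, 1, and Δ_i = (y_(i+1) − y_i)/h_i = 14, -14, 3, 9:
  1·M_0 + 4·M_1 + 1·M_2 = 6(Δ_1 - Δ_0) = -168
  1·M_1 + 4·M_2 + 1·M_3 = 6(Δ_2 - Δ_1) = 102
  1·M_2 + 4·M_3 + 1·M_4 = 6(Δ_3 - Δ_2) = 36
Clamped end conditions give two more equations: 2h_0·M_0 + h_0·M_1 = 6(Δ_0 - S'(0)) = 72 and h_3·M_3 + 2h_3·M_4 = 6(S'(4) - Δ_3) = -48.
Solving: M_0 = 1991/28, M_1 = -983/14, M_2 = 167/4, M_3 = 73/14, M_4 = -745/28.
On [3, 4], with S_3(x) = a_3 + b_3·(x - 3) + c_3·(x - 3)² + d_3·(x - 3)³: c_3 = M_3/2 = 73/28, d_3 = (M_4 - M_3)/(6h_3) = -297/56, b_3 = Δ_3 - h_3(2M_3 + M_4)/6 = 655/56.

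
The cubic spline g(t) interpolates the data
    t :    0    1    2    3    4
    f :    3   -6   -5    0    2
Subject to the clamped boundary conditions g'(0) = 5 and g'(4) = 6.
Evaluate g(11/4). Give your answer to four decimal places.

-0.8047

Write σ_i for g''(x_i). With h_i = 1, 1, 1, 1 and divided differences Δ_i = -9, 1, 5, 2, the continuity of g' gives the tridiagonal system
  1·σ_0 + 4·σ_1 + 1·σ_2 = 6(Δ_1 - Δ_0) = 60
  1·σ_1 + 4·σ_2 + 1·σ_3 = 6(Δ_2 - Δ_1) = 24
  1·σ_2 + 4·σ_3 + 1·σ_4 = 6(Δ_3 - Δ_2) = -18
Clamped end conditions give two more equations: 2h_0·σ_0 + h_0·σ_1 = 6(Δ_0 - g'(0)) = -84 and h_3·σ_3 + 2h_3·σ_4 = 6(g'(4) - Δ_3) = 24.
Hence σ_0 = -395/7, σ_1 = 202/7, σ_2 = 1, σ_3 = -62/7, σ_4 = 115/7.
On [2, 3], g(t) = -5 + 43/7·(t - 2) + 1/2·(t - 2)² - 23/14·(t - 2)³.
With (t - 2) = 3/4: g(11/4) = -103/128.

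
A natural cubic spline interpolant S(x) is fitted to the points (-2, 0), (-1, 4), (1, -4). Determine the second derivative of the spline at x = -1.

Put M_i = S'' at the i-th knot. Here h = (1, 2) and Δ = (4, -4), so the interior equations h_(i-1)·M_(i-1) + 2(h_(i-1)+h_i)·M_i + h_i·M_(i+1) = 6(Δ_i − Δ_(i-1)) read
  1·M_0 + 6·M_1 + 2·M_2 = 6(Δ_1 - Δ_0) = -48
Natural end conditions: M_0 = M_2 = 0.
Forward elimination and back-substitution give M_0 = 0, M_1 = -8, M_2 = 0.

-8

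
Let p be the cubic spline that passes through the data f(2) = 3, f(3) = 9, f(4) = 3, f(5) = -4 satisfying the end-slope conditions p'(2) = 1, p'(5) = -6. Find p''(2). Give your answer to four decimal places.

28.1333

Let σ_i = p''(x_i). Step sizes h_i = 1, 1, 1; slopes of the chords Δ_i = (y_(i+1) - y_i)/h_i = 6, -6, -7.
  1·σ_0 + 4·σ_1 + 1·σ_2 = 6(Δ_1 - Δ_0) = -72
  1·σ_1 + 4·σ_2 + 1·σ_3 = 6(Δ_2 - Δ_1) = -6
Clamped end conditions give two more equations: 2h_0·σ_0 + h_0·σ_1 = 6(Δ_0 - p'(2)) = 30 and h_2·σ_2 + 2h_2·σ_3 = 6(p'(5) - Δ_2) = 6.
Forward elimination and back-substitution give σ_0 = 422/15, σ_1 = -394/15, σ_2 = 74/15, σ_3 = 8/15.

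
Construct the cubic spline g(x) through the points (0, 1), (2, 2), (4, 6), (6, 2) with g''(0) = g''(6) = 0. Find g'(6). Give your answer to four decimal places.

Let σ_i = g''(x_i). Step sizes h_i = 2, 2, 2; slopes of the chords Δ_i = (y_(i+1) - y_i)/h_i = 1/2, 2, -2.
  2·σ_0 + 8·σ_1 + 2·σ_2 = 6(Δ_1 - Δ_0) = 9
  2·σ_1 + 8·σ_2 + 2·σ_3 = 6(Δ_2 - Δ_1) = -24
Natural end conditions: σ_0 = σ_3 = 0.
Solving the tridiagonal system: σ_0 = 0, σ_1 = 2, σ_2 = -7/2, σ_3 = 0.
On [4, 6], g'(x) = b_2 + 2c_2·(x - 4) + 3d_2·(x - 4)² with b_2 = Δ_2 - h_2(2σ_2 + σ_3)/6 = 1/3, c_2 = σ_2/2 = -7/4, d_2 = (σ_3 - σ_2)/(6h_2) = 7/24. So g'(6) = -19/6.

-3.1667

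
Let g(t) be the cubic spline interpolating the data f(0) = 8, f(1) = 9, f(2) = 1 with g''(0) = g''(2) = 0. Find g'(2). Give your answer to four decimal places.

Put M_i = g'' at the i-th knot. Here h = (1, 1) and Δ = (1, -8), so the interior equations h_(i-1)·M_(i-1) + 2(h_(i-1)+h_i)·M_i + h_i·M_(i+1) = 6(Δ_i − Δ_(i-1)) read
  1·M_0 + 4·M_1 + 1·M_2 = 6(Δ_1 - Δ_0) = -54
Natural end conditions: M_0 = M_2 = 0.
Solving: M_0 = 0, M_1 = -27/2, M_2 = 0.
On [1, 2], g'(t) = b_1 + 2c_1·(t - 1) + 3d_1·(t - 1)² with b_1 = Δ_1 - h_1(2M_1 + M_2)/6 = -7/2, c_1 = M_1/2 = -27/4, d_1 = (M_2 - M_1)/(6h_1) = 9/4. So g'(2) = -41/4.

-10.2500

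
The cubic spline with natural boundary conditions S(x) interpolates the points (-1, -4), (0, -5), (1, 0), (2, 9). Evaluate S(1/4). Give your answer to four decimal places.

Put M_i = S'' at the i-th knot. Here h = (1, 1, 1) and Δ = (-1, 5, 9), so the interior equations h_(i-1)·M_(i-1) + 2(h_(i-1)+h_i)·M_i + h_i·M_(i+1) = 6(Δ_i − Δ_(i-1)) read
  1·M_0 + 4·M_1 + 1·M_2 = 6(Δ_1 - Δ_0) = 36
  1·M_1 + 4·M_2 + 1·M_3 = 6(Δ_2 - Δ_1) = 24
Natural end conditions: M_0 = M_3 = 0.
Solving: M_0 = 0, M_1 = 8, M_2 = 4, M_3 = 0.
On [0, 1], S(x) = -5 + 5/3·x + 4·x² - 2/3·x³.
With x = 1/4: S(1/4) = -139/32.

-4.3438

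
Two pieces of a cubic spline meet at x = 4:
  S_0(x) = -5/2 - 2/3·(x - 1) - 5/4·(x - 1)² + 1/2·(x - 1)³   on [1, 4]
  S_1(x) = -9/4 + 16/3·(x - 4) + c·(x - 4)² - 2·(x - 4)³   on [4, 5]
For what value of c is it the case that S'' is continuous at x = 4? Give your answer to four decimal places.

S_0''(x) = -5/2 + 3·(x - 1), so S_0''(4) = 13/2. On the right, S_1''(4) = 2c, so c = 13/4.

3.2500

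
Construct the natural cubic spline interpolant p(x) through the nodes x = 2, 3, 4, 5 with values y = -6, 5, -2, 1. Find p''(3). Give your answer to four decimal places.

-32.8000

Put M_i = p'' at the i-th knot. Here h = (1, 1, 1) and Δ = (11, -7, 3), so the interior equations h_(i-1)·M_(i-1) + 2(h_(i-1)+h_i)·M_i + h_i·M_(i+1) = 6(Δ_i − Δ_(i-1)) read
  1·M_0 + 4·M_1 + 1·M_2 = 6(Δ_1 - Δ_0) = -108
  1·M_1 + 4·M_2 + 1·M_3 = 6(Δ_2 - Δ_1) = 60
Natural end conditions: M_0 = M_3 = 0.
Solving: M_0 = 0, M_1 = -164/5, M_2 = 116/5, M_3 = 0.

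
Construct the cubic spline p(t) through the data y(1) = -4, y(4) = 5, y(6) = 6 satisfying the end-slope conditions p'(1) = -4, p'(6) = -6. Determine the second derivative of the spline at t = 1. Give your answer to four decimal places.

With M_i denoting the second derivative at x_i, h_i = 3, 2, and Δ_i = (y_(i+1) − y_i)/h_i = 3, 1/2:
  3·M_0 + 10·M_1 + 2·M_2 = 6(Δ_1 - Δ_0) = -15
Clamped end conditions give two more equations: 2h_0·M_0 + h_0·M_1 = 6(Δ_0 - p'(1)) = 42 and h_1·M_1 + 2h_1·M_2 = 6(p'(6) - Δ_1) = -39.
Solving: M_0 = 81/10, M_1 = -11/5, M_2 = -173/20.

8.1000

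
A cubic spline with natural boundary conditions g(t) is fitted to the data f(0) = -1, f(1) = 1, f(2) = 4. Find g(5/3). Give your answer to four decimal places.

Put M_i = g'' at the i-th knot. Here h = (1, 1) and Δ = (2, 3), so the interior equations h_(i-1)·M_(i-1) + 2(h_(i-1)+h_i)·M_i + h_i·M_(i+1) = 6(Δ_i − Δ_(i-1)) read
  1·M_0 + 4·M_1 + 1·M_2 = 6(Δ_1 - Δ_0) = 6
Natural end conditions: M_0 = M_2 = 0.
Hence M_0 = 0, M_1 = 3/2, M_2 = 0.
On [1, 2], g(t) = 1 + 5/2·(t - 1) + 3/4·(t - 1)² - 1/4·(t - 1)³.
With (t - 1) = 2/3: g(5/3) = 79/27.

2.9259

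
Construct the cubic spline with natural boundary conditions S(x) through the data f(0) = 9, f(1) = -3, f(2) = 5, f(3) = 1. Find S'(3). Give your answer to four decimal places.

With m_i denoting the second derivative at x_i, h_i = 1, 1, 1, and Δ_i = (y_(i+1) − y_i)/h_i = -12, 8, -4:
  1·m_0 + 4·m_1 + 1·m_2 = 6(Δ_1 - Δ_0) = 120
  1·m_1 + 4·m_2 + 1·m_3 = 6(Δ_2 - Δ_1) = -72
Natural end conditions: m_0 = m_3 = 0.
Solving: m_0 = 0, m_1 = 184/5, m_2 = -136/5, m_3 = 0.
On [2, 3], S'(x) = b_2 + 2c_2·(x - 2) + 3d_2·(x - 2)² with b_2 = Δ_2 - h_2(2m_2 + m_3)/6 = 76/15, c_2 = m_2/2 = -68/5, d_2 = (m_3 - m_2)/(6h_2) = 68/15. So S'(3) = -128/15.

-8.5333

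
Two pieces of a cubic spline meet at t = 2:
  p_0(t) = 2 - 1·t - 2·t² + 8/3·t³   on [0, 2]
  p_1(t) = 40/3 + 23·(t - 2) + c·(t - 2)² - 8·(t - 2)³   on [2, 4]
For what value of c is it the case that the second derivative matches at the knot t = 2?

p_0''(t) = -4 + 16·t, so p_0''(2) = 28. On the right, p_1''(2) = 2c, so c = 14.

14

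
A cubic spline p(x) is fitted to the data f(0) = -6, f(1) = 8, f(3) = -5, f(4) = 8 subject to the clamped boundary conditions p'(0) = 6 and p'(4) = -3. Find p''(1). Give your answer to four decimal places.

-43.3714

With M_i denoting the second derivative at x_i, h_i = 1, 2, 1, and Δ_i = (y_(i+1) − y_i)/h_i = 14, -13/2, 13:
  1·M_0 + 6·M_1 + 2·M_2 = 6(Δ_1 - Δ_0) = -123
  2·M_1 + 6·M_2 + 1·M_3 = 6(Δ_2 - Δ_1) = 117
Clamped end conditions give two more equations: 2h_0·M_0 + h_0·M_1 = 6(Δ_0 - p'(0)) = 48 and h_2·M_2 + 2h_2·M_3 = 6(p'(4) - Δ_2) = -96.
Solving: M_0 = 1599/35, M_1 = -1518/35, M_2 = 1602/35, M_3 = -2481/35.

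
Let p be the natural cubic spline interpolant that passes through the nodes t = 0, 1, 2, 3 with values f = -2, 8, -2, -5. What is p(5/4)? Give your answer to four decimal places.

6.6531

Write σ_i for p''(x_i). With h_i = 1, 1, 1 and divided differences Δ_i = 10, -10, -3, the continuity of p' gives the tridiagonal system
  1·σ_0 + 4·σ_1 + 1·σ_2 = 6(Δ_1 - Δ_0) = -120
  1·σ_1 + 4·σ_2 + 1·σ_3 = 6(Δ_2 - Δ_1) = 42
Natural end conditions: σ_0 = σ_3 = 0.
Hence σ_0 = 0, σ_1 = -174/5, σ_2 = 96/5, σ_3 = 0.
On [1, 2], p(t) = 8 - 8/5·(t - 1) - 87/5·(t - 1)² + 9·(t - 1)³.
With (t - 1) = 1/4: p(5/4) = 2129/320.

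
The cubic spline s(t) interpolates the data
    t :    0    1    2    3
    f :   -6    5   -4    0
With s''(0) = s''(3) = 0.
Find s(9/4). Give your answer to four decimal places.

Let M_i = s''(x_i). Step sizes h_i = 1, 1, 1; slopes of the chords Δ_i = (y_(i+1) - y_i)/h_i = 11, -9, 4.
  1·M_0 + 4·M_1 + 1·M_2 = 6(Δ_1 - Δ_0) = -120
  1·M_1 + 4·M_2 + 1·M_3 = 6(Δ_2 - Δ_1) = 78
Natural end conditions: M_0 = M_3 = 0.
Forward elimination and back-substitution give M_0 = 0, M_1 = -186/5, M_2 = 144/5, M_3 = 0.
On [2, 3], s(t) = -4 - 28/5·(t - 2) + 72/5·(t - 2)² - 24/5·(t - 2)³.
With (t - 2) = 1/4: s(9/4) = -183/40.

-4.5750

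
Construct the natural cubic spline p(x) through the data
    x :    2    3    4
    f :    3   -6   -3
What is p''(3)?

18

With m_i denoting the second derivative at x_i, h_i = 1, 1, and Δ_i = (y_(i+1) − y_i)/h_i = -9, 3:
  1·m_0 + 4·m_1 + 1·m_2 = 6(Δ_1 - Δ_0) = 72
Natural end conditions: m_0 = m_2 = 0.
Solving: m_0 = 0, m_1 = 18, m_2 = 0.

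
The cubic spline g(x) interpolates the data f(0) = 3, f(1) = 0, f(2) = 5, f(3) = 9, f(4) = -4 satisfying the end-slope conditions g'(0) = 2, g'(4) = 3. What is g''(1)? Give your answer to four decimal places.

With M_i denoting the second derivative at x_i, h_i = 1, 1, 1, 1, and Δ_i = (y_(i+1) − y_i)/h_i = -3, 5, 4, -13:
  1·M_0 + 4·M_1 + 1·M_2 = 6(Δ_1 - Δ_0) = 48
  1·M_1 + 4·M_2 + 1·M_3 = 6(Δ_2 - Δ_1) = -6
  1·M_2 + 4·M_3 + 1·M_4 = 6(Δ_3 - Δ_2) = -102
Clamped end conditions give two more equations: 2h_0·M_0 + h_0·M_1 = 6(Δ_0 - g'(0)) = -30 and h_3·M_3 + 2h_3·M_4 = 6(g'(4) - Δ_3) = 96.
Solving the tridiagonal system: M_0 = -325/14, M_1 = 115/7, M_2 = 11/2, M_3 = -311/7, M_4 = 983/14.

16.4286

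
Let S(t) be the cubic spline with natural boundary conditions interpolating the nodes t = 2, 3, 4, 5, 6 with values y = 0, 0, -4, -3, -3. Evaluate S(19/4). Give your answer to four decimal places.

Put M_i = S'' at the i-th knot. Here h = (1, 1, 1, 1) and Δ = (0, -4, 1, 0), so the interior equations h_(i-1)·M_(i-1) + 2(h_(i-1)+h_i)·M_i + h_i·M_(i+1) = 6(Δ_i − Δ_(i-1)) read
  1·M_0 + 4·M_1 + 1·M_2 = 6(Δ_1 - Δ_0) = -24
  1·M_1 + 4·M_2 + 1·M_3 = 6(Δ_2 - Δ_1) = 30
  1·M_2 + 4·M_3 + 1·M_4 = 6(Δ_3 - Δ_2) = -6
Natural end conditions: M_0 = M_4 = 0.
Solving the tridiagonal system: M_0 = 0, M_1 = -243/28, M_2 = 75/7, M_3 = -117/28, M_4 = 0.
On [4, 5], S(t) = -4 - 15/8·(t - 4) + 75/14·(t - 4)² - 139/56·(t - 4)³.
With (t - 4) = 3/4: S(19/4) = -12329/3584.

-3.4400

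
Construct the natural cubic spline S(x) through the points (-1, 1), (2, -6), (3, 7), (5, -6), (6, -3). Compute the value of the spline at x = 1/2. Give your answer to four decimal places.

-10.9600

Let M_i = S''(x_i). Step sizes h_i = 3, 1, 2, 1; slopes of the chords Δ_i = (y_(i+1) - y_i)/h_i = -7/3, 13, -13/2, 3.
  3·M_0 + 8·M_1 + 1·M_2 = 6(Δ_1 - Δ_0) = 92
  1·M_1 + 6·M_2 + 2·M_3 = 6(Δ_2 - Δ_1) = -117
  2·M_2 + 6·M_3 + 1·M_4 = 6(Δ_3 - Δ_2) = 57
Natural end conditions: M_0 = M_4 = 0.
Solving: M_0 = 0, M_1 = 376/25, M_2 = -708/25, M_3 = 947/50, M_4 = 0.
On [-1, 2], S(x) = 1 - 739/75·(x + 1) + 0·(x + 1)² + 188/225·(x + 1)³.
With (x + 1) = 3/2: S(1/2) = -274/25.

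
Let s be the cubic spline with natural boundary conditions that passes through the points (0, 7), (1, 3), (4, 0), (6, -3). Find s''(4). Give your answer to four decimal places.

-1.0986

With M_i denoting the second derivative at x_i, h_i = 1, 3, 2, and Δ_i = (y_(i+1) − y_i)/h_i = -4, -1, -3/2:
  1·M_0 + 8·M_1 + 3·M_2 = 6(Δ_1 - Δ_0) = 18
  3·M_1 + 10·M_2 + 2·M_3 = 6(Δ_2 - Δ_1) = -3
Natural end conditions: M_0 = M_3 = 0.
Solving the tridiagonal system: M_0 = 0, M_1 = 189/71, M_2 = -78/71, M_3 = 0.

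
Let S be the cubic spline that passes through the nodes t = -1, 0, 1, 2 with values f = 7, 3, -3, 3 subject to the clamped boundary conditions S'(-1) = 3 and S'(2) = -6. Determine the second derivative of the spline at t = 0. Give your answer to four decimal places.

-6.8000

Write M_i for S''(x_i). With h_i = 1, 1, 1 and divided differences Δ_i = -4, -6, 6, the continuity of S' gives the tridiagonal system
  1·M_0 + 4·M_1 + 1·M_2 = 6(Δ_1 - Δ_0) = -12
  1·M_1 + 4·M_2 + 1·M_3 = 6(Δ_2 - Δ_1) = 72
Clamped end conditions give two more equations: 2h_0·M_0 + h_0·M_1 = 6(Δ_0 - S'(-1)) = -42 and h_2·M_2 + 2h_2·M_3 = 6(S'(2) - Δ_2) = -72.
Hence M_0 = -88/5, M_1 = -34/5, M_2 = 164/5, M_3 = -262/5.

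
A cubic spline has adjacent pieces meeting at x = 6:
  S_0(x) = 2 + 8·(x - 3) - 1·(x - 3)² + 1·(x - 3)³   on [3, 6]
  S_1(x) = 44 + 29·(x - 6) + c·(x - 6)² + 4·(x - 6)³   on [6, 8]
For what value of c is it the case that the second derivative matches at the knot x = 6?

S_0''(x) = -2 + 6·(x - 3), so S_0''(6) = 16. On the right, S_1''(6) = 2c, so c = 8.

8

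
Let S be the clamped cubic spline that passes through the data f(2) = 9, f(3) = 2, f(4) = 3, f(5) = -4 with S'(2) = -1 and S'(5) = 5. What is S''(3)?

Put M_i = S'' at the i-th knot. Here h = (1, 1, 1) and Δ = (-7, 1, -7), so the interior equations h_(i-1)·M_(i-1) + 2(h_(i-1)+h_i)·M_i + h_i·M_(i+1) = 6(Δ_i − Δ_(i-1)) read
  1·M_0 + 4·M_1 + 1·M_2 = 6(Δ_1 - Δ_0) = 48
  1·M_1 + 4·M_2 + 1·M_3 = 6(Δ_2 - Δ_1) = -48
Clamped end conditions give two more equations: 2h_0·M_0 + h_0·M_1 = 6(Δ_0 - S'(2)) = -36 and h_2·M_2 + 2h_2·M_3 = 6(S'(5) - Δ_2) = 72.
Hence M_0 = -32, M_1 = 28, M_2 = -32, M_3 = 52.

28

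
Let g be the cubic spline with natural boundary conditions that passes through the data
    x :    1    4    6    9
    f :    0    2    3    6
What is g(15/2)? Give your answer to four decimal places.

4.3125

With M_i denoting the second derivative at x_i, h_i = 3, 2, 3, and Δ_i = (y_(i+1) − y_i)/h_i = 2/3, 1/2, 1:
  3·M_0 + 10·M_1 + 2·M_2 = 6(Δ_1 - Δ_0) = -1
  2·M_1 + 10·M_2 + 3·M_3 = 6(Δ_2 - Δ_1) = 3
Natural end conditions: M_0 = M_3 = 0.
Forward elimination and back-substitution give M_0 = 0, M_1 = -1/6, M_2 = 1/3, M_3 = 0.
On [6, 9], g(x) = 3 + 2/3·(x - 6) + 1/6·(x - 6)² - 1/54·(x - 6)³.
With (x - 6) = 3/2: g(15/2) = 69/16.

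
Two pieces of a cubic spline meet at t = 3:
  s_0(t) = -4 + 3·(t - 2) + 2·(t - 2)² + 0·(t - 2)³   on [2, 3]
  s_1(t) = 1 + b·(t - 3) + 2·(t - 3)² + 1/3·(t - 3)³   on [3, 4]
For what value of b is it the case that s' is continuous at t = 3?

s_0'(t) = 3 + 4·(t - 2) + 0·(t - 2)², so s_0'(3) = 7. On the right, s_1'(3) = b, so b = 7.

7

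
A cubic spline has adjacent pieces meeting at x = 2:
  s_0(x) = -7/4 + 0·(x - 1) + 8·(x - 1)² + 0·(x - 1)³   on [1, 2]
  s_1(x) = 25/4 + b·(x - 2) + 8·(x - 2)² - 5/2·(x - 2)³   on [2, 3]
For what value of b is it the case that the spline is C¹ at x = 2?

16

s_0'(x) = 0 + 16·(x - 1) + 0·(x - 1)², so s_0'(2) = 16. On the right, s_1'(2) = b, so b = 16.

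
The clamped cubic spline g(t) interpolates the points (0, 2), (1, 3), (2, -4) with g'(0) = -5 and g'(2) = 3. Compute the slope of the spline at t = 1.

Write M_i for g''(x_i). With h_i = 1, 1 and divided differences Δ_i = 1, -7, the continuity of g' gives the tridiagonal system
  1·M_0 + 4·M_1 + 1·M_2 = 6(Δ_1 - Δ_0) = -48
Clamped end conditions give two more equations: 2h_0·M_0 + h_0·M_1 = 6(Δ_0 - g'(0)) = 36 and h_1·M_1 + 2h_1·M_2 = 6(g'(2) - Δ_1) = 60.
Solving: M_0 = 34, M_1 = -32, M_2 = 46.
On [1, 2], g'(t) = b_1 + 2c_1·(t - 1) + 3d_1·(t - 1)² with b_1 = Δ_1 - h_1(2M_1 + M_2)/6 = -4, c_1 = M_1/2 = -16, d_1 = (M_2 - M_1)/(6h_1) = 13. So g'(1) = -4.

-4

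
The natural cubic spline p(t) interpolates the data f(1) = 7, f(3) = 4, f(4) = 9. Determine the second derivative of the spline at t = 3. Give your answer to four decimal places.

6.5000

With σ_i denoting the second derivative at x_i, h_i = 2, 1, and Δ_i = (y_(i+1) − y_i)/h_i = -3/2, 5:
  2·σ_0 + 6·σ_1 + 1·σ_2 = 6(Δ_1 - Δ_0) = 39
Natural end conditions: σ_0 = σ_2 = 0.
Solving the tridiagonal system: σ_0 = 0, σ_1 = 13/2, σ_2 = 0.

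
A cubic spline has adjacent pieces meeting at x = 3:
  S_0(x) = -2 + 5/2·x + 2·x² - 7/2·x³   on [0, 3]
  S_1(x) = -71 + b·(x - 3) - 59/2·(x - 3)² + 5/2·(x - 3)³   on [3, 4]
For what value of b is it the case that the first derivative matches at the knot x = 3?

-80

S_0'(x) = 5/2 + 4·x - 21/2·x², so S_0'(3) = -80. On the right, S_1'(3) = b, so b = -80.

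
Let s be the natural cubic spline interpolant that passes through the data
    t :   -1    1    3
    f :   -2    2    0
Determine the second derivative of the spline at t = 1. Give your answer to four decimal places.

With m_i denoting the second derivative at x_i, h_i = 2, 2, and Δ_i = (y_(i+1) − y_i)/h_i = 2, -1:
  2·m_0 + 8·m_1 + 2·m_2 = 6(Δ_1 - Δ_0) = -18
Natural end conditions: m_0 = m_2 = 0.
Solving the tridiagonal system: m_0 = 0, m_1 = -9/4, m_2 = 0.

-2.2500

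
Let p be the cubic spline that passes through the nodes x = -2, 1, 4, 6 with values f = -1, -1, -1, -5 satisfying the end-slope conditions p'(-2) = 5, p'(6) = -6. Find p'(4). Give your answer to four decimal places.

Write M_i for p''(x_i). With h_i = 3, 3, 2 and divided differences Δ_i = 0, 0, -2, the continuity of p' gives the tridiagonal system
  3·M_0 + 12·M_1 + 3·M_2 = 6(Δ_1 - Δ_0) = 0
  3·M_1 + 10·M_2 + 2·M_3 = 6(Δ_2 - Δ_1) = -12
Clamped end conditions give two more equations: 2h_0·M_0 + h_0·M_1 = 6(Δ_0 - p'(-2)) = -30 and h_2·M_2 + 2h_2·M_3 = 6(p'(6) - Δ_2) = -24.
Solving: M_0 = -110/19, M_1 = 30/19, M_2 = -10/19, M_3 = -109/19.
On [4, 6], p'(x) = b_2 + 2c_2·(x - 4) + 3d_2·(x - 4)² with b_2 = Δ_2 - h_2(2M_2 + M_3)/6 = 5/19, c_2 = M_2/2 = -5/19, d_2 = (M_3 - M_2)/(6h_2) = -33/76. So p'(4) = 5/19.

0.2632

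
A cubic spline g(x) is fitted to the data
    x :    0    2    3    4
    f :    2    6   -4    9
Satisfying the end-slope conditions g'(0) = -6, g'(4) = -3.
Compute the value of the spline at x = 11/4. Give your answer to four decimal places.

-3.6648

Write σ_i for g''(x_i). With h_i = 2, 1, 1 and divided differences Δ_i = 2, -10, 13, the continuity of g' gives the tridiagonal system
  2·σ_0 + 6·σ_1 + 1·σ_2 = 6(Δ_1 - Δ_0) = -72
  1·σ_1 + 4·σ_2 + 1·σ_3 = 6(Δ_2 - Δ_1) = 138
Clamped end conditions give two more equations: 2h_0·σ_0 + h_0·σ_1 = 6(Δ_0 - g'(0)) = 48 and h_2·σ_2 + 2h_2·σ_3 = 6(g'(4) - Δ_2) = -96.
Forward elimination and back-substitution give σ_0 = 306/11, σ_1 = -348/11, σ_2 = 684/11, σ_3 = -870/11.
On [2, 3], g(x) = 6 - 108/11·(x - 2) - 174/11·(x - 2)² + 172/11·(x - 2)³.
With (x - 2) = 3/4: g(11/4) = -645/176.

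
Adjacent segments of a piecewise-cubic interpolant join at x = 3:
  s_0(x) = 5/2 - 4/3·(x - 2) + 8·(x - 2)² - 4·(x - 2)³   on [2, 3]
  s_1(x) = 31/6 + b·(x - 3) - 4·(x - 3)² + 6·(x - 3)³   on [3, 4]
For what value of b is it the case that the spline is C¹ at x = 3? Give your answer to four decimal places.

s_0'(x) = -4/3 + 16·(x - 2) - 12·(x - 2)², so s_0'(3) = 8/3. On the right, s_1'(3) = b, so b = 8/3.

2.6667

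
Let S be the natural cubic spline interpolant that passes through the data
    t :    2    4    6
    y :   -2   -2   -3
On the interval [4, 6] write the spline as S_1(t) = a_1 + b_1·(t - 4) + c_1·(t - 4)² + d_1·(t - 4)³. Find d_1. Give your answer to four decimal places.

0.0313

Put M_i = S'' at the i-th knot. Here h = (2, 2) and Δ = (0, -1/2), so the interior equations h_(i-1)·M_(i-1) + 2(h_(i-1)+h_i)·M_i + h_i·M_(i+1) = 6(Δ_i − Δ_(i-1)) read
  2·M_0 + 8·M_1 + 2·M_2 = 6(Δ_1 - Δ_0) = -3
Natural end conditions: M_0 = M_2 = 0.
Hence M_0 = 0, M_1 = -3/8, M_2 = 0.
On [4, 6], with S_1(t) = a_1 + b_1·(t - 4) + c_1·(t - 4)² + d_1·(t - 4)³: c_1 = M_1/2 = -3/16, d_1 = (M_2 - M_1)/(6h_1) = 1/32, b_1 = Δ_1 - h_1(2M_1 + M_2)/6 = -1/4.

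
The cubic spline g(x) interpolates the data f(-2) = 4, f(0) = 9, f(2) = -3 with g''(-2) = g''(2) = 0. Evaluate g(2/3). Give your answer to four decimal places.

6.5741

Put m_i = g'' at the i-th knot. Here h = (2, 2) and Δ = (5/2, -6), so the interior equations h_(i-1)·m_(i-1) + 2(h_(i-1)+h_i)·m_i + h_i·m_(i+1) = 6(Δ_i − Δ_(i-1)) read
  2·m_0 + 8·m_1 + 2·m_2 = 6(Δ_1 - Δ_0) = -51
Natural end conditions: m_0 = m_2 = 0.
Forward elimination and back-substitution give m_0 = 0, m_1 = -51/8, m_2 = 0.
On [0, 2], g(x) = 9 - 7/4·x - 51/16·x² + 17/32·x³.
With x = 2/3: g(2/3) = 355/54.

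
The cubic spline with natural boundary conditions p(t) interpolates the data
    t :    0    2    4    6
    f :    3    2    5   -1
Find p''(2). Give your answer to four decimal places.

2.5000

Let σ_i = p''(x_i). Step sizes h_i = 2, 2, 2; slopes of the chords Δ_i = (y_(i+1) - y_i)/h_i = -1/2, 3/2, -3.
  2·σ_0 + 8·σ_1 + 2·σ_2 = 6(Δ_1 - Δ_0) = 12
  2·σ_1 + 8·σ_2 + 2·σ_3 = 6(Δ_2 - Δ_1) = -27
Natural end conditions: σ_0 = σ_3 = 0.
Forward elimination and back-substitution give σ_0 = 0, σ_1 = 5/2, σ_2 = -4, σ_3 = 0.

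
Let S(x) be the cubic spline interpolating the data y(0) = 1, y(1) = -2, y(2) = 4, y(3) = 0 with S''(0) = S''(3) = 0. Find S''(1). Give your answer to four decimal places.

With σ_i denoting the second derivative at x_i, h_i = 1, 1, 1, and Δ_i = (y_(i+1) − y_i)/h_i = -3, 6, -4:
  1·σ_0 + 4·σ_1 + 1·σ_2 = 6(Δ_1 - Δ_0) = 54
  1·σ_1 + 4·σ_2 + 1·σ_3 = 6(Δ_2 - Δ_1) = -60
Natural end conditions: σ_0 = σ_3 = 0.
Hence σ_0 = 0, σ_1 = 92/5, σ_2 = -98/5, σ_3 = 0.

18.4000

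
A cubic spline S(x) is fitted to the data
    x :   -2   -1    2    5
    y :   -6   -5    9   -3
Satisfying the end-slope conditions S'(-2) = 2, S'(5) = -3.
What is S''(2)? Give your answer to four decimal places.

-6.9892

Let M_i = S''(x_i). Step sizes h_i = 1, 3, 3; slopes of the chords Δ_i = (y_(i+1) - y_i)/h_i = 1, 14/3, -4.
  1·M_0 + 8·M_1 + 3·M_2 = 6(Δ_1 - Δ_0) = 22
  3·M_1 + 12·M_2 + 3·M_3 = 6(Δ_2 - Δ_1) = -52
Clamped end conditions give two more equations: 2h_0·M_0 + h_0·M_1 = 6(Δ_0 - S'(-2)) = -6 and h_2·M_2 + 2h_2·M_3 = 6(S'(5) - Δ_2) = 6.
Hence M_0 = -188/31, M_1 = 190/31, M_2 = -650/93, M_3 = 418/93.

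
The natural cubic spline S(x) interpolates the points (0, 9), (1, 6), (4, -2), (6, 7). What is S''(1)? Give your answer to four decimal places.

-1.5352

Let m_i = S''(x_i). Step sizes h_i = 1, 3, 2; slopes of the chords Δ_i = (y_(i+1) - y_i)/h_i = -3, -8/3, 9/2.
  1·m_0 + 8·m_1 + 3·m_2 = 6(Δ_1 - Δ_0) = 2
  3·m_1 + 10·m_2 + 2·m_3 = 6(Δ_2 - Δ_1) = 43
Natural end conditions: m_0 = m_3 = 0.
Hence m_0 = 0, m_1 = -109/71, m_2 = 338/71, m_3 = 0.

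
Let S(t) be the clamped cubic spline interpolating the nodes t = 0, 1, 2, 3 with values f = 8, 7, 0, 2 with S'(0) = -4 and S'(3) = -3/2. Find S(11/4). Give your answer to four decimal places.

1.7922

With M_i denoting the second derivative at x_i, h_i = 1, 1, 1, and Δ_i = (y_(i+1) − y_i)/h_i = -1, -7, 2:
  1·M_0 + 4·M_1 + 1·M_2 = 6(Δ_1 - Δ_0) = -36
  1·M_1 + 4·M_2 + 1·M_3 = 6(Δ_2 - Δ_1) = 54
Clamped end conditions give two more equations: 2h_0·M_0 + h_0·M_1 = 6(Δ_0 - S'(0)) = 18 and h_2·M_2 + 2h_2·M_3 = 6(S'(3) - Δ_2) = -21.
Hence M_0 = 283/15, M_1 = -296/15, M_2 = 361/15, M_3 = -338/15.
On [2, 3], S(t) = 0 - 34/15·(t - 2) + 361/30·(t - 2)² - 233/30·(t - 2)³.
With (t - 2) = 3/4: S(11/4) = 1147/640.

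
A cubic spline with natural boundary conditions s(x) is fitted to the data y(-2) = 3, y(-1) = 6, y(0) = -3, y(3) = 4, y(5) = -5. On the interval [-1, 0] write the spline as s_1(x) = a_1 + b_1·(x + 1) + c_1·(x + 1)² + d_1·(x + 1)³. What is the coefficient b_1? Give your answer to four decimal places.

Write M_i for s''(x_i). With h_i = 1, 1, 3, 2 and divided differences Δ_i = 3, -9, 7/3, -9/2, the continuity of s' gives the tridiagonal system
  1·M_0 + 4·M_1 + 1·M_2 = 6(Δ_1 - Δ_0) = -72
  1·M_1 + 8·M_2 + 3·M_3 = 6(Δ_2 - Δ_1) = 68
  3·M_2 + 10·M_3 + 2·M_4 = 6(Δ_3 - Δ_2) = -41
Natural end conditions: M_0 = M_4 = 0.
Forward elimination and back-substitution give M_0 = 0, M_1 = -5915/274, M_2 = 1966/137, M_3 = -2303/274, M_4 = 0.
On [-1, 0], with s_1(x) = a_1 + b_1·(x + 1) + c_1·(x + 1)² + d_1·(x + 1)³: c_1 = M_1/2 = -5915/548, d_1 = (M_2 - M_1)/(6h_1) = 9847/1644, b_1 = Δ_1 - h_1(2M_1 + M_2)/6 = -3449/822.

-4.1959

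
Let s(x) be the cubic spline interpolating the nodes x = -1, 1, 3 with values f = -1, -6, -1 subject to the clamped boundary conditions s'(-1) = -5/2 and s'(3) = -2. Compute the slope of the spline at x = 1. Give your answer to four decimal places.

Let M_i = s''(x_i). Step sizes h_i = 2, 2; slopes of the chords Δ_i = (y_(i+1) - y_i)/h_i = -5/2, 5/2.
  2·M_0 + 8·M_1 + 2·M_2 = 6(Δ_1 - Δ_0) = 30
Clamped end conditions give two more equations: 2h_0·M_0 + h_0·M_1 = 6(Δ_0 - s'(-1)) = 0 and h_1·M_1 + 2h_1·M_2 = 6(s'(3) - Δ_1) = -27.
Forward elimination and back-substitution give M_0 = -29/8, M_1 = 29/4, M_2 = -83/8.
On [1, 3], s'(x) = b_1 + 2c_1·(x - 1) + 3d_1·(x - 1)² with b_1 = Δ_1 - h_1(2M_1 + M_2)/6 = 9/8, c_1 = M_1/2 = 29/8, d_1 = (M_2 - M_1)/(6h_1) = -47/32. So s'(1) = 9/8.

1.1250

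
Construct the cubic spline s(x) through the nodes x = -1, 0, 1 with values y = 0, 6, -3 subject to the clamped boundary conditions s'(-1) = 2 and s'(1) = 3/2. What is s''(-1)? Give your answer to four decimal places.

34.2500

With M_i denoting the second derivative at x_i, h_i = 1, 1, and Δ_i = (y_(i+1) − y_i)/h_i = 6, -9:
  1·M_0 + 4·M_1 + 1·M_2 = 6(Δ_1 - Δ_0) = -90
Clamped end conditions give two more equations: 2h_0·M_0 + h_0·M_1 = 6(Δ_0 - s'(-1)) = 24 and h_1·M_1 + 2h_1·M_2 = 6(s'(1) - Δ_1) = 63.
Solving: M_0 = 137/4, M_1 = -89/2, M_2 = 215/4.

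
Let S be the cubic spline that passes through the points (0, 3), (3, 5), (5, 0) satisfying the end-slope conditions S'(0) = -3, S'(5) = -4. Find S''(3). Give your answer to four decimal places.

Put σ_i = S'' at the i-th knot. Here h = (3, 2) and Δ = (2/3, -5/2), so the interior equations h_(i-1)·σ_(i-1) + 2(h_(i-1)+h_i)·σ_i + h_i·σ_(i+1) = 6(Δ_i − Δ_(i-1)) read
  3·σ_0 + 10·σ_1 + 2·σ_2 = 6(Δ_1 - Δ_0) = -19
Clamped end conditions give two more equations: 2h_0·σ_0 + h_0·σ_1 = 6(Δ_0 - S'(0)) = 22 and h_1·σ_1 + 2h_1·σ_2 = 6(S'(5) - Δ_1) = -9.
Solving: σ_0 = 161/30, σ_1 = -17/5, σ_2 = -11/20.

-3.4000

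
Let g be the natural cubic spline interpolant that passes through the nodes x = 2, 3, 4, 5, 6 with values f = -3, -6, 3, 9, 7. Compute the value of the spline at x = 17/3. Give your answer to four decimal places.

8.1746

Put m_i = g'' at the i-th knot. Here h = (1, 1, 1, 1) and Δ = (-3, 9, 6, -2), so the interior equations h_(i-1)·m_(i-1) + 2(h_(i-1)+h_i)·m_i + h_i·m_(i+1) = 6(Δ_i − Δ_(i-1)) read
  1·m_0 + 4·m_1 + 1·m_2 = 6(Δ_1 - Δ_0) = 72
  1·m_1 + 4·m_2 + 1·m_3 = 6(Δ_2 - Δ_1) = -18
  1·m_2 + 4·m_3 + 1·m_4 = 6(Δ_3 - Δ_2) = -48
Natural end conditions: m_0 = m_4 = 0.
Forward elimination and back-substitution give m_0 = 0, m_1 = 138/7, m_2 = -48/7, m_3 = -72/7, m_4 = 0.
On [5, 6], g(x) = 9 + 10/7·(x - 5) - 36/7·(x - 5)² + 12/7·(x - 5)³.
With (x - 5) = 2/3: g(17/3) = 515/63.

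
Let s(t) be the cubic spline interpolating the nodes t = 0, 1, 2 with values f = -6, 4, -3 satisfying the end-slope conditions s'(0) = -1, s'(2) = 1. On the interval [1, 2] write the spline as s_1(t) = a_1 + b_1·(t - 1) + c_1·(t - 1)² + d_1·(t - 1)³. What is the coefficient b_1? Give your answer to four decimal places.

2.2500

Write σ_i for s''(x_i). With h_i = 1, 1 and divided differences Δ_i = 10, -7, the continuity of s' gives the tridiagonal system
  1·σ_0 + 4·σ_1 + 1·σ_2 = 6(Δ_1 - Δ_0) = -102
Clamped end conditions give two more equations: 2h_0·σ_0 + h_0·σ_1 = 6(Δ_0 - s'(0)) = 66 and h_1·σ_1 + 2h_1·σ_2 = 6(s'(2) - Δ_1) = 48.
Solving the tridiagonal system: σ_0 = 119/2, σ_1 = -53, σ_2 = 101/2.
On [1, 2], with s_1(t) = a_1 + b_1·(t - 1) + c_1·(t - 1)² + d_1·(t - 1)³: c_1 = σ_1/2 = -53/2, d_1 = (σ_2 - σ_1)/(6h_1) = 69/4, b_1 = Δ_1 - h_1(2σ_1 + σ_2)/6 = 9/4.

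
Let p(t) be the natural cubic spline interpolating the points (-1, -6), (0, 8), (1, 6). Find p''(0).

-24

Write m_i for p''(x_i). With h_i = 1, 1 and divided differences Δ_i = 14, -2, the continuity of p' gives the tridiagonal system
  1·m_0 + 4·m_1 + 1·m_2 = 6(Δ_1 - Δ_0) = -96
Natural end conditions: m_0 = m_2 = 0.
Hence m_0 = 0, m_1 = -24, m_2 = 0.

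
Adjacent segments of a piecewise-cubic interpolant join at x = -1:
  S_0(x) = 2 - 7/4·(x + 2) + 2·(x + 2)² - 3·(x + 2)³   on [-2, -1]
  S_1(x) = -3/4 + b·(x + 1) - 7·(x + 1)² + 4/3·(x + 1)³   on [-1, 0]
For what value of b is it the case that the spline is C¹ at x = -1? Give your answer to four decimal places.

S_0'(x) = -7/4 + 4·(x + 2) - 9·(x + 2)², so S_0'(-1) = -27/4. On the right, S_1'(-1) = b, so b = -27/4.

-6.7500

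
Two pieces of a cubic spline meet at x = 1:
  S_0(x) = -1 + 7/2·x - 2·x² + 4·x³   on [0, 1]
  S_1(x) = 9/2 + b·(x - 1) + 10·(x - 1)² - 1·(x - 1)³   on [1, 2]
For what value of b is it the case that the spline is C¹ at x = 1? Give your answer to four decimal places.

11.5000

S_0'(x) = 7/2 - 4·x + 12·x², so S_0'(1) = 23/2. On the right, S_1'(1) = b, so b = 23/2.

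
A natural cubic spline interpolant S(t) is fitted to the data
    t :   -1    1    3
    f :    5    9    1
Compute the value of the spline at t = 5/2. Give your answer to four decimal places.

With M_i denoting the second derivative at x_i, h_i = 2, 2, and Δ_i = (y_(i+1) − y_i)/h_i = 2, -4:
  2·M_0 + 8·M_1 + 2·M_2 = 6(Δ_1 - Δ_0) = -36
Natural end conditions: M_0 = M_2 = 0.
Solving: M_0 = 0, M_1 = -9/2, M_2 = 0.
On [1, 3], S(t) = 9 - 1·(t - 1) - 9/4·(t - 1)² + 3/8·(t - 1)³.
With (t - 1) = 3/2: S(5/2) = 237/64.

3.7031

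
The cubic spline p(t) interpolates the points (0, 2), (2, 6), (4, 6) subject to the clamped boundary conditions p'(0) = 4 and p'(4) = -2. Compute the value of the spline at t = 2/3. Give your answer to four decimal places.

4.0741

Write M_i for p''(x_i). With h_i = 2, 2 and divided differences Δ_i = 2, 0, the continuity of p' gives the tridiagonal system
  2·M_0 + 8·M_1 + 2·M_2 = 6(Δ_1 - Δ_0) = -12
Clamped end conditions give two more equations: 2h_0·M_0 + h_0·M_1 = 6(Δ_0 - p'(0)) = -12 and h_1·M_1 + 2h_1·M_2 = 6(p'(4) - Δ_1) = -12.
Hence M_0 = -3, M_1 = 0, M_2 = -3.
On [0, 2], p(t) = 2 + 4·t - 3/2·t² + 1/4·t³.
With t = 2/3: p(2/3) = 110/27.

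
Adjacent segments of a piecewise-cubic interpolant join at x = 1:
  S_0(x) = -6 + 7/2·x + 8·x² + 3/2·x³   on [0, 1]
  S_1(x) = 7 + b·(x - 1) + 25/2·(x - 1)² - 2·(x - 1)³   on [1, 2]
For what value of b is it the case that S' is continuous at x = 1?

S_0'(x) = 7/2 + 16·x + 9/2·x², so S_0'(1) = 24. On the right, S_1'(1) = b, so b = 24.

24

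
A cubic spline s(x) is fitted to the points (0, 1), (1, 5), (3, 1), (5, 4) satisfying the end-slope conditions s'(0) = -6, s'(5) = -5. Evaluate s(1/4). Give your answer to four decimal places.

0.5438

Write M_i for s''(x_i). With h_i = 1, 2, 2 and divided differences Δ_i = 4, -2, 3/2, the continuity of s' gives the tridiagonal system
  1·M_0 + 6·M_1 + 2·M_2 = 6(Δ_1 - Δ_0) = -36
  2·M_1 + 8·M_2 + 2·M_3 = 6(Δ_2 - Δ_1) = 21
Clamped end conditions give two more equations: 2h_0·M_0 + h_0·M_1 = 6(Δ_0 - s'(0)) = 60 and h_2·M_2 + 2h_2·M_3 = 6(s'(5) - Δ_2) = -39.
Solving the tridiagonal system: M_0 = 871/23, M_1 = -362/23, M_2 = 473/46, M_3 = -685/46.
On [0, 1], s(x) = 1 - 6·x + 871/46·x² - 411/46·x³.
With x = 1/4: s(1/4) = 1601/2944.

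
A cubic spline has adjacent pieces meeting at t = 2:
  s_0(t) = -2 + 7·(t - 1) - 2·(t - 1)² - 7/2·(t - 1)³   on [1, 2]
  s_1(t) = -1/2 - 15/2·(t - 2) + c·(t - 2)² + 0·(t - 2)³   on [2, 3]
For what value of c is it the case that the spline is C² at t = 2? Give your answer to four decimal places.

s_0''(t) = -4 - 21·(t - 1), so s_0''(2) = -25. On the right, s_1''(2) = 2c, so c = -25/2.

-12.5000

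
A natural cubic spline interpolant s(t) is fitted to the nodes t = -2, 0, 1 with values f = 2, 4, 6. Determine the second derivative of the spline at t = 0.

1

Let m_i = s''(x_i). Step sizes h_i = 2, 1; slopes of the chords Δ_i = (y_(i+1) - y_i)/h_i = 1, 2.
  2·m_0 + 6·m_1 + 1·m_2 = 6(Δ_1 - Δ_0) = 6
Natural end conditions: m_0 = m_2 = 0.
Forward elimination and back-substitution give m_0 = 0, m_1 = 1, m_2 = 0.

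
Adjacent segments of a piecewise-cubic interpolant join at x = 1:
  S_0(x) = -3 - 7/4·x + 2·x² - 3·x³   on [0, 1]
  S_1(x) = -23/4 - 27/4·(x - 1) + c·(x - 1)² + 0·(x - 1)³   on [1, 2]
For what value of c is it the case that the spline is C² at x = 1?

-7

S_0''(x) = 4 - 18·x, so S_0''(1) = -14. On the right, S_1''(1) = 2c, so c = -7.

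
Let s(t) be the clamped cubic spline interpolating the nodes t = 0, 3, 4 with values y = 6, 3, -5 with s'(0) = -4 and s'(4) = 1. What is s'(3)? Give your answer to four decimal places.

Put m_i = s'' at the i-th knot. Here h = (3, 1) and Δ = (-1, -8), so the interior equations h_(i-1)·m_(i-1) + 2(h_(i-1)+h_i)·m_i + h_i·m_(i+1) = 6(Δ_i − Δ_(i-1)) read
  3·m_0 + 8·m_1 + 1·m_2 = 6(Δ_1 - Δ_0) = -42
Clamped end conditions give two more equations: 2h_0·m_0 + h_0·m_1 = 6(Δ_0 - s'(0)) = 18 and h_1·m_1 + 2h_1·m_2 = 6(s'(4) - Δ_1) = 54.
Solving the tridiagonal system: m_0 = 19/2, m_1 = -13, m_2 = 67/2.
On [3, 4], s'(t) = b_1 + 2c_1·(t - 3) + 3d_1·(t - 3)² with b_1 = Δ_1 - h_1(2m_1 + m_2)/6 = -37/4, c_1 = m_1/2 = -13/2, d_1 = (m_2 - m_1)/(6h_1) = 31/4. So s'(3) = -37/4.

-9.2500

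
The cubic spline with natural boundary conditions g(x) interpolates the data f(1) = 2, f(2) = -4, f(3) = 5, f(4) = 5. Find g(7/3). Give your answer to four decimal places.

With M_i denoting the second derivative at x_i, h_i = 1, 1, 1, and Δ_i = (y_(i+1) − y_i)/h_i = -6, 9, 0:
  1·M_0 + 4·M_1 + 1·M_2 = 6(Δ_1 - Δ_0) = 90
  1·M_1 + 4·M_2 + 1·M_3 = 6(Δ_2 - Δ_1) = -54
Natural end conditions: M_0 = M_3 = 0.
Solving: M_0 = 0, M_1 = 138/5, M_2 = -102/5, M_3 = 0.
On [2, 3], g(x) = -4 + 16/5·(x - 2) + 69/5·(x - 2)² - 8·(x - 2)³.
With (x - 2) = 1/3: g(7/3) = -229/135.

-1.6963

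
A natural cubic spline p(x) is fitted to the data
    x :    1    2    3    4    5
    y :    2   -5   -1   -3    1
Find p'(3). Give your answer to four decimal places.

1.6250

Put M_i = p'' at the i-th knot. Here h = (1, 1, 1, 1) and Δ = (-7, 4, -2, 4), so the interior equations h_(i-1)·M_(i-1) + 2(h_(i-1)+h_i)·M_i + h_i·M_(i+1) = 6(Δ_i − Δ_(i-1)) read
  1·M_0 + 4·M_1 + 1·M_2 = 6(Δ_1 - Δ_0) = 66
  1·M_1 + 4·M_2 + 1·M_3 = 6(Δ_2 - Δ_1) = -36
  1·M_2 + 4·M_3 + 1·M_4 = 6(Δ_3 - Δ_2) = 36
Natural end conditions: M_0 = M_4 = 0.
Solving: M_0 = 0, M_1 = 585/28, M_2 = -123/7, M_3 = 375/28, M_4 = 0.
On [3, 4], p'(x) = b_2 + 2c_2·(x - 3) + 3d_2·(x - 3)² with b_2 = Δ_2 - h_2(2M_2 + M_3)/6 = 13/8, c_2 = M_2/2 = -123/14, d_2 = (M_3 - M_2)/(6h_2) = 289/56. So p'(3) = 13/8.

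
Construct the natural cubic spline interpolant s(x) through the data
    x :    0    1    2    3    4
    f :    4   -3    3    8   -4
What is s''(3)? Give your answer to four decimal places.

-25.5000

Write M_i for s''(x_i). With h_i = 1, 1, 1, 1 and divided differences Δ_i = -7, 6, 5, -12, the continuity of s' gives the tridiagonal system
  1·M_0 + 4·M_1 + 1·M_2 = 6(Δ_1 - Δ_0) = 78
  1·M_1 + 4·M_2 + 1·M_3 = 6(Δ_2 - Δ_1) = -6
  1·M_2 + 4·M_3 + 1·M_4 = 6(Δ_3 - Δ_2) = -102
Natural end conditions: M_0 = M_4 = 0.
Hence M_0 = 0, M_1 = 39/2, M_2 = 0, M_3 = -51/2, M_4 = 0.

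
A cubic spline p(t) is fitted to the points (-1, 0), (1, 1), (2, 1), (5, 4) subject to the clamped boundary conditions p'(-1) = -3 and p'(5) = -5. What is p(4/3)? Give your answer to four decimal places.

Put σ_i = p'' at the i-th knot. Here h = (2, 1, 3) and Δ = (1/2, 0, 1), so the interior equations h_(i-1)·σ_(i-1) + 2(h_(i-1)+h_i)·σ_i + h_i·σ_(i+1) = 6(Δ_i − Δ_(i-1)) read
  2·σ_0 + 6·σ_1 + 1·σ_2 = 6(Δ_1 - Δ_0) = -3
  1·σ_1 + 8·σ_2 + 3·σ_3 = 6(Δ_2 - Δ_1) = 6
Clamped end conditions give two more equations: 2h_0·σ_0 + h_0·σ_1 = 6(Δ_0 - p'(-1)) = 21 and h_2·σ_2 + 2h_2·σ_3 = 6(p'(5) - Δ_2) = -36.
Solving: σ_0 = 295/42, σ_1 = -149/42, σ_2 = 89/21, σ_3 = -341/42.
On [1, 2], p(t) = 1 + 10/21·(t - 1) - 149/84·(t - 1)² + 109/84·(t - 1)³.
With (t - 1) = 1/3: p(4/3) = 1145/1134.

1.0097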